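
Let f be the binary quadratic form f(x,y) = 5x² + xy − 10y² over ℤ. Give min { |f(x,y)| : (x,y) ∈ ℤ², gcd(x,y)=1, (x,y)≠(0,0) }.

descent: ρ → (-10,-1,5)
descent: ρ → (5,11,-4)  [lands on river]
river: ρ → (-4,13,2)
river: ρ → (2,11,-10)
river: ρ → (-10,9,3)
river: ρ → (3,9,-10)
river: ρ → (-10,11,2)
river: ρ → (2,13,-4)
river: ρ → (-4,11,5)
river: ρ → (5,9,-6)
river: ρ → (-6,3,8)
river: ρ → (8,13,-1)
river: ρ → (-1,13,8)
river: ρ → (8,3,-6)
river: ρ → (-6,9,5)
closes: descent 2, river 14
min |a| on river = 1

1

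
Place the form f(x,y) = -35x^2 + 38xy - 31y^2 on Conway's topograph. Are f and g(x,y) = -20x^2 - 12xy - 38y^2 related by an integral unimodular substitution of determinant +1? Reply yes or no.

D₁ = -2896, D₂ = -2896
f is negative-definite; reduce −f:
−f: translate: b→32 (≡-38 mod 70), so (35,-38,31)→(35,32,28)
−f: flip: (35,32,28)→(28,-32,35)
−f: translate: b→24 (≡-32 mod 56), so (28,-32,35)→(28,24,31)
−f: reduced (well bottom): (28,24,31) with a≤c, −a<b≤a
flip sign back: reduced form of f is (-28,-24,-31)
g is negative-definite; reduce −g:
−g: reduced (well bottom): (20,12,38) with a≤c, −a<b≤a
flip sign back: reduced form of g is (-20,-12,-38)
reduced forms (-28, -24, -31) vs (-20, -12, -38) ⇒ inequivalent

no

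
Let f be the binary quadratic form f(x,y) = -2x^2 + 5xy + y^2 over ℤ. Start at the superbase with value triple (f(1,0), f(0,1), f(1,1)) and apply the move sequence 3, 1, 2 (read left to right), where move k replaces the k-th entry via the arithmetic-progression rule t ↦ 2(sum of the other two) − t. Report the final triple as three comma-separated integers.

start (-2,1,4) = (f(1,0),f(0,1),f(1,1))
replace slot 3: 2·((-2)+1) − 4 = -6 → (-2,1,-6)
replace slot 1: 2·(1+(-6)) − (-2) = -8 → (-8,1,-6)
replace slot 2: 2·((-8)+(-6)) − 1 = -29 → (-8,-29,-6)

-8,-29,-6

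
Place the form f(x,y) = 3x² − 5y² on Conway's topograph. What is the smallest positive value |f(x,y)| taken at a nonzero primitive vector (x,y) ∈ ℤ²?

descent: ρ → (-5,0,3)
descent: ρ → (3,6,-2)  [lands on river]
river: ρ → (-2,6,3)
closes: descent 2, river 2
min |a| on river = 2

2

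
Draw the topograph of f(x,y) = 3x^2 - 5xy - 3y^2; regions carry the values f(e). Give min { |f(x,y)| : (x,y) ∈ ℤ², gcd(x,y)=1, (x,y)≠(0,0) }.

descent: ρ → (-3,5,3)  [lands on river]
river: ρ → (3,7,-1)
river: ρ → (-1,7,3)
river: ρ → (3,5,-3)
river: ρ → (-3,7,1)
river: ρ → (1,7,-3)
closes: descent 1, river 6
min |a| on river = 1

1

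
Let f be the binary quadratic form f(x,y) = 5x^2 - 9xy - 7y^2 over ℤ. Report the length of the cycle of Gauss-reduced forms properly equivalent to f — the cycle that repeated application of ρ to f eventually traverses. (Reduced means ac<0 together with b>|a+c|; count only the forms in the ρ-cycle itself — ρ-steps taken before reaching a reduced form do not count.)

D = 221, ⌊√D⌋ = 14
descent: ρ → (-7,9,5)  [lands on river]
river: ρ → (5,11,-5)
river: ρ → (-5,9,7)
river: ρ → (7,5,-7)
ρ-cycle length = 4 (tail of 1 descent step not counted)

4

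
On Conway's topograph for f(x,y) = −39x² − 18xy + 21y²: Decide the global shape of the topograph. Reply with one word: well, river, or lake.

D = b²−4ac = (-18)² − 4·(-39)·21 = 3600
D = 60² is a perfect square ⇒ form factors over ℤ ⇒ lakes

lake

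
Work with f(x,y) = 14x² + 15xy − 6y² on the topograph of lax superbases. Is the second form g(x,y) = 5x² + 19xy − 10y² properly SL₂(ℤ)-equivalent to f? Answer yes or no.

D₁ = 561, D₂ = 561
river cycle of f (length 16): (-6, 21, 5), (5, 19, -10), (-10, 21, 3), (3, 21, -10), (-10, 19, 5), (5, 21, -6), (-6, 15, 14), (14, 13, -7), (-7, 15, 12), (12, 9, -10), … (6 more)
river cycle of g (length 16): (-10, 21, 3), (3, 21, -10), (-10, 19, 5), (5, 21, -6), (-6, 15, 14), (14, 13, -7), (-7, 15, 12), (12, 9, -10), (-10, 11, 11), (11, 11, -10), … (6 more)
cycles coincide ⇒ equivalent

yes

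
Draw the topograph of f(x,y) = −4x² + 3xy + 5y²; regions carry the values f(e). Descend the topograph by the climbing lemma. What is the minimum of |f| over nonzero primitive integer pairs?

river: ρ → (5,7,-2)
river: ρ → (-2,9,1)
river: ρ → (1,9,-2)
river: ρ → (-2,7,5)
river: ρ → (5,3,-4)
river: ρ → (-4,5,4)
river: ρ → (4,3,-5)
river: ρ → (-5,7,2)
river: ρ → (2,9,-1)
river: ρ → (-1,9,2)
river: ρ → (2,7,-5)
river: ρ → (-5,3,4)
river: ρ → (4,5,-4)
river: ρ → (-4,3,5)
closes: descent 0, river 14
min |a| on river = 1

1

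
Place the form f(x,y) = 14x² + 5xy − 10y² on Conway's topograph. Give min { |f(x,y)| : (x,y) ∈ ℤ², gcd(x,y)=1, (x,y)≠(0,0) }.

river: ρ → (-10,15,9)
river: ρ → (9,21,-4)
river: ρ → (-4,19,14)
river: ρ → (14,9,-9)
river: ρ → (-9,9,14)
river: ρ → (14,19,-4)
river: ρ → (-4,21,9)
river: ρ → (9,15,-10)
river: ρ → (-10,5,14)
river: ρ → (14,23,-1)
river: ρ → (-1,23,14)
river: ρ → (14,5,-10)
closes: descent 0, river 12
min |a| on river = 1

1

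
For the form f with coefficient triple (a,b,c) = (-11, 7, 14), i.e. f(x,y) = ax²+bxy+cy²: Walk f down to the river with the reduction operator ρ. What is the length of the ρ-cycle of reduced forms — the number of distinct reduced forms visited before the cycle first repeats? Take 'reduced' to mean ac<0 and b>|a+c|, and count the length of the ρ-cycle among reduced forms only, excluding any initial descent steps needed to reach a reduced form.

D = 665, ⌊√D⌋ = 25
river: ρ → (14,21,-4)
river: ρ → (-4,19,19)
river: ρ → (19,19,-4)
river: ρ → (-4,21,14)
river: ρ → (14,7,-11)
river: ρ → (-11,15,10)
river: ρ → (10,25,-1)
river: ρ → (-1,25,10)
river: ρ → (10,15,-11)
river: ρ → (-11,7,14)
ρ-cycle length = 10 (tail of 0 descent steps not counted)

10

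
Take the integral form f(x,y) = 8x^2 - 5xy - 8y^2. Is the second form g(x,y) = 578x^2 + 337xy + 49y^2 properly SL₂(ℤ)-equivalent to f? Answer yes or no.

D₁ = 281, D₂ = 281
river cycle of f (length 30): (-8, 5, 8), (8, 11, -5), (-5, 9, 10), (10, 11, -4), (-4, 13, 7), (7, 15, -2), (-2, 13, 14), (14, 15, -1), (-1, 15, 14), (14, 13, -2), … (20 more)
river cycle of g (length 30): (8, 11, -5), (-5, 9, 10), (10, 11, -4), (-4, 13, 7), (7, 15, -2), (-2, 13, 14), (14, 15, -1), (-1, 15, 14), (14, 13, -2), (-2, 15, 7), … (20 more)
cycles coincide ⇒ equivalent

yes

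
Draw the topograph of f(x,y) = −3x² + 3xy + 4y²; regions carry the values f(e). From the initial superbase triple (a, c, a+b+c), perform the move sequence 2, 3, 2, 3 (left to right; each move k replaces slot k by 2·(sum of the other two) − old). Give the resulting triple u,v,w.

start (-3,4,4) = (f(1,0),f(0,1),f(1,1))
replace slot 2: 2·((-3)+4) − 4 = -2 → (-3,-2,4)
replace slot 3: 2·((-3)+(-2)) − 4 = -14 → (-3,-2,-14)
replace slot 2: 2·((-3)+(-14)) − (-2) = -32 → (-3,-32,-14)
replace slot 3: 2·((-3)+(-32)) − (-14) = -56 → (-3,-32,-56)

-3,-32,-56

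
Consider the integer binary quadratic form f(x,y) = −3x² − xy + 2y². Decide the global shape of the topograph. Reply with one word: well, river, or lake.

D = b²−4ac = (-1)² − 4·(-3)·2 = 25
D = 5² is a perfect square ⇒ form factors over ℤ ⇒ lakes

lake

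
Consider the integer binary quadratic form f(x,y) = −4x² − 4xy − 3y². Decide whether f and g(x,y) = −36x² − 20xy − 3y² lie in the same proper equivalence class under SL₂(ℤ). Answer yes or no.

D₁ = -32, D₂ = -32
f is negative-definite; reduce −f:
−f: flip: (4,4,3)→(3,-4,4)
−f: translate: b→2 (≡-4 mod 6), so (3,-4,4)→(3,2,3)
−f: reduced (well bottom): (3,2,3) with a≤c, −a<b≤a
flip sign back: reduced form of f is (-3,-2,-3)
g is negative-definite; reduce −g:
−g: flip: (36,20,3)→(3,-20,36)
−g: translate: b→-2 (≡-20 mod 6), so (3,-20,36)→(3,-2,3)
−g: flip: (3,-2,3)→(3,2,3)
−g: reduced (well bottom): (3,2,3) with a≤c, −a<b≤a
flip sign back: reduced form of g is (-3,-2,-3)
reduced forms (-3, -2, -3) vs (-3, -2, -3) ⇒ equivalent

yes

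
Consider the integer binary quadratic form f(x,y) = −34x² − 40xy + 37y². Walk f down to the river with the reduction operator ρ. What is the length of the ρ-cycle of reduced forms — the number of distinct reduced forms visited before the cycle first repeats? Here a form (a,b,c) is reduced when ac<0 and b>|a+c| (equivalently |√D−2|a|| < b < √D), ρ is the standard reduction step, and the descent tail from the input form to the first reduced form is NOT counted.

D = 6632, ⌊√D⌋ = 81
descent: ρ → (37,40,-34)  [lands on river]
river: ρ → (-34,28,43)
river: ρ → (43,58,-19)
river: ρ → (-19,56,46)
river: ρ → (46,36,-29)
river: ρ → (-29,80,2)
river: ρ → (2,80,-29)
river: ρ → (-29,36,46)
river: ρ → (46,56,-19)
river: ρ → (-19,58,43)
river: ρ → (43,28,-34)
river: ρ → (-34,40,37)
river: ρ → (37,34,-37)
river: ρ → (-37,40,34)
river: ρ → (34,28,-43)
river: ρ → (-43,58,19)
river: ρ → (19,56,-46)
river: ρ → (-46,36,29)
river: ρ → (29,80,-2)
river: ρ → (-2,80,29)
river: ρ → (29,36,-46)
river: ρ → (-46,56,19)
river: ρ → (19,58,-43)
river: ρ → (-43,28,34)
river: ρ → (34,40,-37)
river: ρ → (-37,34,37)
ρ-cycle length = 26 (tail of 1 descent step not counted)

26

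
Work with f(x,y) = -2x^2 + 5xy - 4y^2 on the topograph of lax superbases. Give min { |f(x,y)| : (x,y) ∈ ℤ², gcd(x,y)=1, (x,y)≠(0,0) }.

translate: b→-1 (≡-5 mod 4), so (2,-5,4)→(2,-1,1)
flip: (2,-1,1)→(1,1,2)
reduced (well bottom): (1,1,2) with a≤c, −a<b≤a
well minimum |f| = |-1| = 1 (negative-definite)

1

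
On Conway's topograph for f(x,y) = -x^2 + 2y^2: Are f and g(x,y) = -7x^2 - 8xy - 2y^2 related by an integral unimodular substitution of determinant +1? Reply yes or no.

D₁ = 8, D₂ = 8
river cycle of f (length 2): (-1, 2, 1), (1, 2, -1)
river cycle of g (length 2): (1, 2, -1), (-1, 2, 1)
cycles coincide ⇒ equivalent

yes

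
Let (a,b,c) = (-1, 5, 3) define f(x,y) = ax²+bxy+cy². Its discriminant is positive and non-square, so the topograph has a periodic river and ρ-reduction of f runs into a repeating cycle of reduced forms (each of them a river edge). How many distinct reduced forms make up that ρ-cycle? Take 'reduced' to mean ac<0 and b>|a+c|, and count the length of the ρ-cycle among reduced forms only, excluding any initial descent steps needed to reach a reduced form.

D = 37, ⌊√D⌋ = 6
river: ρ → (3,1,-3)
river: ρ → (-3,5,1)
river: ρ → (1,5,-3)
river: ρ → (-3,1,3)
river: ρ → (3,5,-1)
river: ρ → (-1,5,3)
ρ-cycle length = 6 (tail of 0 descent steps not counted)

6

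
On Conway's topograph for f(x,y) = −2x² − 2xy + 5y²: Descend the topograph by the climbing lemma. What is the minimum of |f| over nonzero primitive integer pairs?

descent: ρ → (5,2,-2)
descent: ρ → (-2,6,1)  [lands on river]
river: ρ → (1,6,-2)
closes: descent 2, river 2
min |a| on river = 1

1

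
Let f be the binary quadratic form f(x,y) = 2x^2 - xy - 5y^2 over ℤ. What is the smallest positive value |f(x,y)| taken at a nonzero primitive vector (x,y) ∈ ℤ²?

descent: ρ → (-5,1,2)
descent: ρ → (2,3,-4)  [lands on river]
river: ρ → (-4,5,1)
river: ρ → (1,5,-4)
river: ρ → (-4,3,2)
river: ρ → (2,5,-2)
river: ρ → (-2,3,4)
river: ρ → (4,5,-1)
river: ρ → (-1,5,4)
river: ρ → (4,3,-2)
river: ρ → (-2,5,2)
closes: descent 2, river 10
min |a| on river = 1

1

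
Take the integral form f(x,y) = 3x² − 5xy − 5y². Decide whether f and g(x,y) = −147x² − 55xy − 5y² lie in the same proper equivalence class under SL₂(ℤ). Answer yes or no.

D₁ = 85, D₂ = 85
river cycle of f (length 6): (-5, 5, 3), (3, 7, -3), (-3, 5, 5), (5, 5, -3), (-3, 7, 3), (3, 5, -5)
river cycle of g (length 6): (-5, 5, 3), (3, 7, -3), (-3, 5, 5), (5, 5, -3), (-3, 7, 3), (3, 5, -5)
cycles coincide ⇒ equivalent

yes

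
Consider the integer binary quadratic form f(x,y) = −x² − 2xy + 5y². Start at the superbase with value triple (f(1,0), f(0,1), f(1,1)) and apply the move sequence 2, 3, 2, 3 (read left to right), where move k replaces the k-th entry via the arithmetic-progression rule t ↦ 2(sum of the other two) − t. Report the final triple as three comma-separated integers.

start (-1,5,2) = (f(1,0),f(0,1),f(1,1))
replace slot 2: 2·((-1)+2) − 5 = -3 → (-1,-3,2)
replace slot 3: 2·((-1)+(-3)) − 2 = -10 → (-1,-3,-10)
replace slot 2: 2·((-1)+(-10)) − (-3) = -19 → (-1,-19,-10)
replace slot 3: 2·((-1)+(-19)) − (-10) = -30 → (-1,-19,-30)

-1,-19,-30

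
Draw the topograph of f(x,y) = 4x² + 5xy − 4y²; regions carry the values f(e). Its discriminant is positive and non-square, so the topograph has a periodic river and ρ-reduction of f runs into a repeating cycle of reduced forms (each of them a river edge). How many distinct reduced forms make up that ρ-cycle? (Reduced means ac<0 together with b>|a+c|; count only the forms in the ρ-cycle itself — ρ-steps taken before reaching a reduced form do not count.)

D = 89, ⌊√D⌋ = 9
river: ρ → (-4,3,5)
river: ρ → (5,7,-2)
river: ρ → (-2,9,1)
river: ρ → (1,9,-2)
river: ρ → (-2,7,5)
river: ρ → (5,3,-4)
river: ρ → (-4,5,4)
river: ρ → (4,3,-5)
river: ρ → (-5,7,2)
river: ρ → (2,9,-1)
river: ρ → (-1,9,2)
river: ρ → (2,7,-5)
river: ρ → (-5,3,4)
river: ρ → (4,5,-4)
ρ-cycle length = 14 (tail of 0 descent steps not counted)

14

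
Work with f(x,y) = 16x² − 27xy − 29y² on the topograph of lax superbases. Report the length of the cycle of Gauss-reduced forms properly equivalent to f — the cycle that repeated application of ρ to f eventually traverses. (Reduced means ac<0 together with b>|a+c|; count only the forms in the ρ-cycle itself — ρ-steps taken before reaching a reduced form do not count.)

D = 2585, ⌊√D⌋ = 50
descent: ρ → (-29,27,16)  [lands on river]
river: ρ → (16,37,-19)
river: ρ → (-19,39,14)
river: ρ → (14,45,-10)
river: ρ → (-10,35,34)
river: ρ → (34,33,-11)
river: ρ → (-11,33,34)
river: ρ → (34,35,-10)
river: ρ → (-10,45,14)
river: ρ → (14,39,-19)
river: ρ → (-19,37,16)
river: ρ → (16,27,-29)
river: ρ → (-29,31,14)
river: ρ → (14,25,-35)
river: ρ → (-35,45,4)
river: ρ → (4,43,-46)
river: ρ → (-46,49,1)
river: ρ → (1,49,-46)
river: ρ → (-46,43,4)
river: ρ → (4,45,-35)
river: ρ → (-35,25,14)
river: ρ → (14,31,-29)
ρ-cycle length = 22 (tail of 1 descent step not counted)

22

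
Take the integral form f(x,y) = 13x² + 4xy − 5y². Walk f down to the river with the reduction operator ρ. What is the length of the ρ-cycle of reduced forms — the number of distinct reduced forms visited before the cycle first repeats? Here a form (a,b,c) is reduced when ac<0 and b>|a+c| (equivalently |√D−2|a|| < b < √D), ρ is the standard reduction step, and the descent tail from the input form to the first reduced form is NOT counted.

D = 276, ⌊√D⌋ = 16
descent: ρ → (-5,16,1)  [lands on river]
river: ρ → (1,16,-5)
river: ρ → (-5,14,4)
river: ρ → (4,10,-11)
river: ρ → (-11,12,3)
river: ρ → (3,12,-11)
river: ρ → (-11,10,4)
river: ρ → (4,14,-5)
ρ-cycle length = 8 (tail of 1 descent step not counted)

8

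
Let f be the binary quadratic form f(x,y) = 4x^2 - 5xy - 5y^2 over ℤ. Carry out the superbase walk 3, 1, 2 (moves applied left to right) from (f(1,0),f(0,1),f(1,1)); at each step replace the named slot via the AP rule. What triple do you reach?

start (4,-5,-6) = (f(1,0),f(0,1),f(1,1))
replace slot 3: 2·(4+(-5)) − (-6) = 4 → (4,-5,4)
replace slot 1: 2·((-5)+4) − 4 = -6 → (-6,-5,4)
replace slot 2: 2·((-6)+4) − (-5) = 1 → (-6,1,4)

-6,1,4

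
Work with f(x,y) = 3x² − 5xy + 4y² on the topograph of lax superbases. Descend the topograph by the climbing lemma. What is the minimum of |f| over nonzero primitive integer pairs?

translate: b→1 (≡-5 mod 6), so (3,-5,4)→(3,1,2)
flip: (3,1,2)→(2,-1,3)
reduced (well bottom): (2,-1,3) with a≤c, −a<b≤a
well minimum = a = 2

2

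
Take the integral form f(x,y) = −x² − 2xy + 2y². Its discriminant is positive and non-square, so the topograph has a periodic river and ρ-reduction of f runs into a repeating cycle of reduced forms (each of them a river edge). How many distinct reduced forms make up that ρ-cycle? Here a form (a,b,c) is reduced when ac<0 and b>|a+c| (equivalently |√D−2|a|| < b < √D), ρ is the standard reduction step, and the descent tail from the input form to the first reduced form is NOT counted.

D = 12, ⌊√D⌋ = 3
descent: ρ → (2,2,-1)  [lands on river]
river: ρ → (-1,2,2)
ρ-cycle length = 2 (tail of 1 descent step not counted)

2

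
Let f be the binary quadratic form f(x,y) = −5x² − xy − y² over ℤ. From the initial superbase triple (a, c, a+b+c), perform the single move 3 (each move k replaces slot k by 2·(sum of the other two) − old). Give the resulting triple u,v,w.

start (-5,-1,-7) = (f(1,0),f(0,1),f(1,1))
replace slot 3: 2·((-5)+(-1)) − (-7) = -5 → (-5,-1,-5)

-5,-1,-5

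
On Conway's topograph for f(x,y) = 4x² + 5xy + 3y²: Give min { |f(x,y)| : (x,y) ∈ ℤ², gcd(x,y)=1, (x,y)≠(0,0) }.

translate: b→-3 (≡5 mod 8), so (4,5,3)→(4,-3,2)
flip: (4,-3,2)→(2,3,4)
translate: b→-1 (≡3 mod 4), so (2,3,4)→(2,-1,3)
reduced (well bottom): (2,-1,3) with a≤c, −a<b≤a
well minimum = a = 2

2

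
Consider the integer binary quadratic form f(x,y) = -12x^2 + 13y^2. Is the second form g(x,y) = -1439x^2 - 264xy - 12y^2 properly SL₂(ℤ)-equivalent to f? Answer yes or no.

D₁ = 624, D₂ = 624
river cycle of f (length 2): (-12, 24, 1), (1, 24, -12)
river cycle of g (length 2): (-12, 24, 1), (1, 24, -12)
cycles coincide ⇒ equivalent

yes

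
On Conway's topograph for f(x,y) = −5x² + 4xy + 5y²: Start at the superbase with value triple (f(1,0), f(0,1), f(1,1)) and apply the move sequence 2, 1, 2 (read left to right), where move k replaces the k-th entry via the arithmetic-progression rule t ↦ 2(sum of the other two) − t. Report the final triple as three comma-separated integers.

start (-5,5,4) = (f(1,0),f(0,1),f(1,1))
replace slot 2: 2·((-5)+4) − 5 = -7 → (-5,-7,4)
replace slot 1: 2·((-7)+4) − (-5) = -1 → (-1,-7,4)
replace slot 2: 2·((-1)+4) − (-7) = 13 → (-1,13,4)

-1,13,4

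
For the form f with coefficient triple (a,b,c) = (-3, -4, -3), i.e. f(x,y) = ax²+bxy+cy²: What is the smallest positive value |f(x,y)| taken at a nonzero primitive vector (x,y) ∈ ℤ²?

translate: b→-2 (≡4 mod 6), so (3,4,3)→(3,-2,2)
flip: (3,-2,2)→(2,2,3)
reduced (well bottom): (2,2,3) with a≤c, −a<b≤a
well minimum |f| = |-2| = 2 (negative-definite)

2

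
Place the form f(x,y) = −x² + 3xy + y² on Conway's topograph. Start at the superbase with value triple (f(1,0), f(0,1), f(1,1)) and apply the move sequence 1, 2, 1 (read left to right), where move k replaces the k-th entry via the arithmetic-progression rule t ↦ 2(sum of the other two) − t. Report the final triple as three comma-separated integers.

start (-1,1,3) = (f(1,0),f(0,1),f(1,1))
replace slot 1: 2·(1+3) − (-1) = 9 → (9,1,3)
replace slot 2: 2·(9+3) − 1 = 23 → (9,23,3)
replace slot 1: 2·(23+3) − 9 = 43 → (43,23,3)

43,23,3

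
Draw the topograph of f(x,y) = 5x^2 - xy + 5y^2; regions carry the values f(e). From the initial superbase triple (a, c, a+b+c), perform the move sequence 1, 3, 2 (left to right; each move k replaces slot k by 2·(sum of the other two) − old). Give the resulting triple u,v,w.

start (5,5,9) = (f(1,0),f(0,1),f(1,1))
replace slot 1: 2·(5+9) − 5 = 23 → (23,5,9)
replace slot 3: 2·(23+5) − 9 = 47 → (23,5,47)
replace slot 2: 2·(23+47) − 5 = 135 → (23,135,47)

23,135,47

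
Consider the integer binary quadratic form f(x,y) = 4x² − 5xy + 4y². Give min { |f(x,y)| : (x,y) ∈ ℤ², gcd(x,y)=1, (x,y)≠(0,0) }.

translate: b→3 (≡-5 mod 8), so (4,-5,4)→(4,3,3)
flip: (4,3,3)→(3,-3,4)
translate: b→3 (≡-3 mod 6), so (3,-3,4)→(3,3,4)
reduced (well bottom): (3,3,4) with a≤c, −a<b≤a
well minimum = a = 3

3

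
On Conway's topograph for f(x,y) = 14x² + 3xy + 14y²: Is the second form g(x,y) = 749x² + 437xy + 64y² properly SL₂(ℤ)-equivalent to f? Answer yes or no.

D₁ = -775, D₂ = -775
f: reduced (well bottom): (14,3,14) with a≤c, −a<b≤a
g: flip: (749,437,64)→(64,-437,749)
g: translate: b→-53 (≡-437 mod 128), so (64,-437,749)→(64,-53,14)
g: flip: (64,-53,14)→(14,53,64)
g: translate: b→-3 (≡53 mod 28), so (14,53,64)→(14,-3,14)
g: flip: (14,-3,14)→(14,3,14)
g: reduced (well bottom): (14,3,14) with a≤c, −a<b≤a
reduced forms (14, 3, 14) vs (14, 3, 14) ⇒ equivalent

yes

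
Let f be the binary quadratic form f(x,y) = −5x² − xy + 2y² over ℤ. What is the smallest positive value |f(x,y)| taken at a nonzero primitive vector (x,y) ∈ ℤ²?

descent: ρ → (2,5,-2)  [lands on river]
river: ρ → (-2,3,4)
river: ρ → (4,5,-1)
river: ρ → (-1,5,4)
river: ρ → (4,3,-2)
river: ρ → (-2,5,2)
river: ρ → (2,3,-4)
river: ρ → (-4,5,1)
river: ρ → (1,5,-4)
river: ρ → (-4,3,2)
closes: descent 1, river 10
min |a| on river = 1

1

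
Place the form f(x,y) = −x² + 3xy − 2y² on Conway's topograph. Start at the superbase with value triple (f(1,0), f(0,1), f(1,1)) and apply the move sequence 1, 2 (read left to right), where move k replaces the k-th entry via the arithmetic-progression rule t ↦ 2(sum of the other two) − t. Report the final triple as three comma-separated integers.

start (-1,-2,0) = (f(1,0),f(0,1),f(1,1))
replace slot 1: 2·((-2)+0) − (-1) = -3 → (-3,-2,0)
replace slot 2: 2·((-3)+0) − (-2) = -4 → (-3,-4,0)

-3,-4,0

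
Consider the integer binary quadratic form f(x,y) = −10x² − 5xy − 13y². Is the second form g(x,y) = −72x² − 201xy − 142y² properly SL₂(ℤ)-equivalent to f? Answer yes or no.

D₁ = -495, D₂ = -495
f is negative-definite; reduce −f:
−f: reduced (well bottom): (10,5,13) with a≤c, −a<b≤a
flip sign back: reduced form of f is (-10,-5,-13)
g is negative-definite; reduce −g:
−g: translate: b→57 (≡201 mod 144), so (72,201,142)→(72,57,13)
−g: flip: (72,57,13)→(13,-57,72)
−g: translate: b→-5 (≡-57 mod 26), so (13,-57,72)→(13,-5,10)
−g: flip: (13,-5,10)→(10,5,13)
−g: reduced (well bottom): (10,5,13) with a≤c, −a<b≤a
flip sign back: reduced form of g is (-10,-5,-13)
reduced forms (-10, -5, -13) vs (-10, -5, -13) ⇒ equivalent

yes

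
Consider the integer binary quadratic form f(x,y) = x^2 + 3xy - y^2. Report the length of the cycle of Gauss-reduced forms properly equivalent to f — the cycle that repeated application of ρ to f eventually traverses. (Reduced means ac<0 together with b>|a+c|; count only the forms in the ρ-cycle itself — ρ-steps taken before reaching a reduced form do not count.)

D = 13, ⌊√D⌋ = 3
river: ρ → (-1,3,1)
river: ρ → (1,3,-1)
ρ-cycle length = 2 (tail of 0 descent steps not counted)

2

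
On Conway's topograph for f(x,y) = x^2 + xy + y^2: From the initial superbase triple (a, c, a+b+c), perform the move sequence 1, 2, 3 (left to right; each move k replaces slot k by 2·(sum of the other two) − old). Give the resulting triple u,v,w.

start (1,1,3) = (f(1,0),f(0,1),f(1,1))
replace slot 1: 2·(1+3) − 1 = 7 → (7,1,3)
replace slot 2: 2·(7+3) − 1 = 19 → (7,19,3)
replace slot 3: 2·(7+19) − 3 = 49 → (7,19,49)

7,19,49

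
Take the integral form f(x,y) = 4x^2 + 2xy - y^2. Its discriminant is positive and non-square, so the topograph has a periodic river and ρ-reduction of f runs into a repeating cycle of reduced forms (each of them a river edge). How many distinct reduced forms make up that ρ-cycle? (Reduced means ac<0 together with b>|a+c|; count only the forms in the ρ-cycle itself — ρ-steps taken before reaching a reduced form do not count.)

D = 20, ⌊√D⌋ = 4
descent: ρ → (-1,4,1)  [lands on river]
river: ρ → (1,4,-1)
ρ-cycle length = 2 (tail of 1 descent step not counted)

2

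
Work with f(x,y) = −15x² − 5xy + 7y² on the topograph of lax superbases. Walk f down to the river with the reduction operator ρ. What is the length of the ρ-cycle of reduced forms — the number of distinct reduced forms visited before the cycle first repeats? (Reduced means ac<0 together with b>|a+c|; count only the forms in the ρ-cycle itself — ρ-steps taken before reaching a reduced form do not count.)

D = 445, ⌊√D⌋ = 21
descent: ρ → (7,19,-3)  [lands on river]
river: ρ → (-3,17,13)
river: ρ → (13,9,-7)
river: ρ → (-7,19,3)
river: ρ → (3,17,-13)
river: ρ → (-13,9,7)
ρ-cycle length = 6 (tail of 1 descent step not counted)

6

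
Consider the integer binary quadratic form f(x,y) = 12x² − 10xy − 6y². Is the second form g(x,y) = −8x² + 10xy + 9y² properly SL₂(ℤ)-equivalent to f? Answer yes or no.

D₁ = 388, D₂ = 388
river cycle of f (length 18): (-6, 10, 12), (12, 14, -4), (-4, 18, 4), (4, 14, -12), (-12, 10, 6), (6, 14, -8), (-8, 18, 2), (2, 18, -8), (-8, 14, 6), (6, 10, -12), … (8 more)
river cycle of g (length 22): (9, 8, -9), (-9, 10, 8), (8, 6, -11), (-11, 16, 3), (3, 14, -16), (-16, 18, 1), (1, 18, -16), (-16, 14, 3), (3, 16, -11), (-11, 6, 8), … (12 more)
cycles differ ⇒ inequivalent

no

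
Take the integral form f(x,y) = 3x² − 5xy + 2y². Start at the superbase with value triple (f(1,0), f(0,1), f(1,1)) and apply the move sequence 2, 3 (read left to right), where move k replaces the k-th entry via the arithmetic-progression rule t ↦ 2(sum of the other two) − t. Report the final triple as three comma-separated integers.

start (3,2,0) = (f(1,0),f(0,1),f(1,1))
replace slot 2: 2·(3+0) − 2 = 4 → (3,4,0)
replace slot 3: 2·(3+4) − 0 = 14 → (3,4,14)

3,4,14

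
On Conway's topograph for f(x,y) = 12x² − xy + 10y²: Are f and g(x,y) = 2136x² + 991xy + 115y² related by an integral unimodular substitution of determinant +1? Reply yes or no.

D₁ = -479, D₂ = -479
f: flip: (12,-1,10)→(10,1,12)
f: reduced (well bottom): (10,1,12) with a≤c, −a<b≤a
g: flip: (2136,991,115)→(115,-991,2136)
g: translate: b→-71 (≡-991 mod 230), so (115,-991,2136)→(115,-71,12)
g: flip: (115,-71,12)→(12,71,115)
g: translate: b→-1 (≡71 mod 24), so (12,71,115)→(12,-1,10)
g: flip: (12,-1,10)→(10,1,12)
g: reduced (well bottom): (10,1,12) with a≤c, −a<b≤a
reduced forms (10, 1, 12) vs (10, 1, 12) ⇒ equivalent

yes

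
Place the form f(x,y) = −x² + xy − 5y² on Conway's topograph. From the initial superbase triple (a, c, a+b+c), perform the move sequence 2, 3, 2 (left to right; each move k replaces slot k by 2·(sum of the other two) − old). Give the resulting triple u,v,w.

start (-1,-5,-5) = (f(1,0),f(0,1),f(1,1))
replace slot 2: 2·((-1)+(-5)) − (-5) = -7 → (-1,-7,-5)
replace slot 3: 2·((-1)+(-7)) − (-5) = -11 → (-1,-7,-11)
replace slot 2: 2·((-1)+(-11)) − (-7) = -17 → (-1,-17,-11)

-1,-17,-11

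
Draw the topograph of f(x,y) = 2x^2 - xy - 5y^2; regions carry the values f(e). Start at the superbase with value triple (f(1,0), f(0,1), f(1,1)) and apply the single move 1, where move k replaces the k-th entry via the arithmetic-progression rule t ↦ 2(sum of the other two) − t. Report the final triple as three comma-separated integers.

start (2,-5,-4) = (f(1,0),f(0,1),f(1,1))
replace slot 1: 2·((-5)+(-4)) − 2 = -20 → (-20,-5,-4)

-20,-5,-4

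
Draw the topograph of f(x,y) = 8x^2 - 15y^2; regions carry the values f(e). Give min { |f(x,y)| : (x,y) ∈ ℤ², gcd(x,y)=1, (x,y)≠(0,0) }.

descent: ρ → (-15,0,8)
descent: ρ → (8,16,-7)  [lands on river]
river: ρ → (-7,12,12)
river: ρ → (12,12,-7)
river: ρ → (-7,16,8)
closes: descent 2, river 4
min |a| on river = 7

7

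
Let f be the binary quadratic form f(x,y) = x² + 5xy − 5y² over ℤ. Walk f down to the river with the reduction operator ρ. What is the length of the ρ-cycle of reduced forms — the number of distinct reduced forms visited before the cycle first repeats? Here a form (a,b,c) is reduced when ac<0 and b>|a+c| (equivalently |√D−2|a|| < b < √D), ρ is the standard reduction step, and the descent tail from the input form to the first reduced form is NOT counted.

D = 45, ⌊√D⌋ = 6
river: ρ → (-5,5,1)
river: ρ → (1,5,-5)
ρ-cycle length = 2 (tail of 0 descent steps not counted)

2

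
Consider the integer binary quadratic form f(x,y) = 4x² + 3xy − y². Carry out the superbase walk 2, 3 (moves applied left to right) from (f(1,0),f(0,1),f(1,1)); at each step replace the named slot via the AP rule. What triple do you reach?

start (4,-1,6) = (f(1,0),f(0,1),f(1,1))
replace slot 2: 2·(4+6) − (-1) = 21 → (4,21,6)
replace slot 3: 2·(4+21) − 6 = 44 → (4,21,44)

4,21,44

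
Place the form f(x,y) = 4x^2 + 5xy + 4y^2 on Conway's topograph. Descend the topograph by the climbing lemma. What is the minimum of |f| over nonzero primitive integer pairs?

translate: b→-3 (≡5 mod 8), so (4,5,4)→(4,-3,3)
flip: (4,-3,3)→(3,3,4)
reduced (well bottom): (3,3,4) with a≤c, −a<b≤a
well minimum = a = 3

3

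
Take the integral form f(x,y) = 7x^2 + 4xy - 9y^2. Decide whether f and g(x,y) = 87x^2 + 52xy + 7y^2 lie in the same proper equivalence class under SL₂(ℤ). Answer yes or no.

D₁ = 268, D₂ = 268
river cycle of f (length 10): (-9, 14, 2), (2, 14, -9), (-9, 4, 7), (7, 10, -6), (-6, 14, 3), (3, 16, -1), (-1, 16, 3), (3, 14, -6), (-6, 10, 7), (7, 4, -9)
river cycle of g (length 10): (7, 4, -9), (-9, 14, 2), (2, 14, -9), (-9, 4, 7), (7, 10, -6), (-6, 14, 3), (3, 16, -1), (-1, 16, 3), (3, 14, -6), (-6, 10, 7)
cycles coincide ⇒ equivalent

yes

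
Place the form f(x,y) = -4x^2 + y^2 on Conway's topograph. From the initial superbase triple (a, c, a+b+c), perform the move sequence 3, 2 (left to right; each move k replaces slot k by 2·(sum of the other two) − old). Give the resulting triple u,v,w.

start (-4,1,-3) = (f(1,0),f(0,1),f(1,1))
replace slot 3: 2·((-4)+1) − (-3) = -3 → (-4,1,-3)
replace slot 2: 2·((-4)+(-3)) − 1 = -15 → (-4,-15,-3)

-4,-15,-3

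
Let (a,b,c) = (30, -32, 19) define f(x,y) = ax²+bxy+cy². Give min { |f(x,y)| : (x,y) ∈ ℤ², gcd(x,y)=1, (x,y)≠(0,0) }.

translate: b→28 (≡-32 mod 60), so (30,-32,19)→(30,28,17)
flip: (30,28,17)→(17,-28,30)
translate: b→6 (≡-28 mod 34), so (17,-28,30)→(17,6,19)
reduced (well bottom): (17,6,19) with a≤c, −a<b≤a
well minimum = a = 17

17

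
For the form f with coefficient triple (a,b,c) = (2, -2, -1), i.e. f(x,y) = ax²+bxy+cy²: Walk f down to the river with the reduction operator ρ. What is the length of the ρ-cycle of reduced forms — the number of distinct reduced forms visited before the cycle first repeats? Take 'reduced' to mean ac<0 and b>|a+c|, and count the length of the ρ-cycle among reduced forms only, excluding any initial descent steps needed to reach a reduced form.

D = 12, ⌊√D⌋ = 3
descent: ρ → (-1,2,2)  [lands on river]
river: ρ → (2,2,-1)
ρ-cycle length = 2 (tail of 1 descent step not counted)

2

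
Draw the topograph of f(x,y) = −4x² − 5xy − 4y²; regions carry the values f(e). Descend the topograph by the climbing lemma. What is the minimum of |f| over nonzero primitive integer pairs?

translate: b→-3 (≡5 mod 8), so (4,5,4)→(4,-3,3)
flip: (4,-3,3)→(3,3,4)
reduced (well bottom): (3,3,4) with a≤c, −a<b≤a
well minimum |f| = |-3| = 3 (negative-definite)

3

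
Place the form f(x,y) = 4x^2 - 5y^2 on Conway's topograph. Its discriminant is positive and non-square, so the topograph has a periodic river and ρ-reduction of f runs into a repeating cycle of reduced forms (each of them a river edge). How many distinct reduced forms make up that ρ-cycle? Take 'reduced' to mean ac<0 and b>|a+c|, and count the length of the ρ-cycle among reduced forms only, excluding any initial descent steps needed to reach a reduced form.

D = 80, ⌊√D⌋ = 8
descent: ρ → (-5,0,4)
descent: ρ → (4,8,-1)  [lands on river]
river: ρ → (-1,8,4)
ρ-cycle length = 2 (tail of 2 descent steps not counted)

2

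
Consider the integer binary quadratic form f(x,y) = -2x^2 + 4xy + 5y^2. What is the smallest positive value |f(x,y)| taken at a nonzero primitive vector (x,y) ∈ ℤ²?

river: ρ → (5,6,-1)
river: ρ → (-1,6,5)
river: ρ → (5,4,-2)
river: ρ → (-2,4,5)
closes: descent 0, river 4
min |a| on river = 1

1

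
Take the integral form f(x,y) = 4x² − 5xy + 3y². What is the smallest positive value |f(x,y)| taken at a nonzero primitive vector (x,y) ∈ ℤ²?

translate: b→3 (≡-5 mod 8), so (4,-5,3)→(4,3,2)
flip: (4,3,2)→(2,-3,4)
translate: b→1 (≡-3 mod 4), so (2,-3,4)→(2,1,3)
reduced (well bottom): (2,1,3) with a≤c, −a<b≤a
well minimum = a = 2

2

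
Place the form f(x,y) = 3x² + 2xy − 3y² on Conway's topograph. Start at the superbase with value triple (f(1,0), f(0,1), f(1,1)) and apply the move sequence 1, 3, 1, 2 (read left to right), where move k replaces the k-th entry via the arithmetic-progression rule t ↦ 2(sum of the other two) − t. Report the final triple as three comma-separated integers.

start (3,-3,2) = (f(1,0),f(0,1),f(1,1))
replace slot 1: 2·((-3)+2) − 3 = -5 → (-5,-3,2)
replace slot 3: 2·((-5)+(-3)) − 2 = -18 → (-5,-3,-18)
replace slot 1: 2·((-3)+(-18)) − (-5) = -37 → (-37,-3,-18)
replace slot 2: 2·((-37)+(-18)) − (-3) = -107 → (-37,-107,-18)

-37,-107,-18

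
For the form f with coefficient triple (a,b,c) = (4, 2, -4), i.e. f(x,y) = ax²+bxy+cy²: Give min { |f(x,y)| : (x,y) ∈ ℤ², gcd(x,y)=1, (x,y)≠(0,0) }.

river: ρ → (-4,6,2)
river: ρ → (2,6,-4)
river: ρ → (-4,2,4)
river: ρ → (4,6,-2)
river: ρ → (-2,6,4)
river: ρ → (4,2,-4)
closes: descent 0, river 6
min |a| on river = 2

2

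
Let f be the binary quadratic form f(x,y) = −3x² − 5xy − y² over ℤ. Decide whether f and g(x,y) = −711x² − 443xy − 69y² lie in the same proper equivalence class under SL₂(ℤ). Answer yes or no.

D₁ = 13, D₂ = 13
river cycle of f (length 2): (-1, 3, 1), (1, 3, -1)
river cycle of g (length 2): (1, 3, -1), (-1, 3, 1)
cycles coincide ⇒ equivalent

yes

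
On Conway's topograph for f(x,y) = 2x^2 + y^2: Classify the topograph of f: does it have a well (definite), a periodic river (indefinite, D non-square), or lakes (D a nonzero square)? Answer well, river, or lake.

D = b²−4ac = 0² − 4·2·1 = -8
D < 0 ⇒ definite ⇒ every region one sign ⇒ single well

well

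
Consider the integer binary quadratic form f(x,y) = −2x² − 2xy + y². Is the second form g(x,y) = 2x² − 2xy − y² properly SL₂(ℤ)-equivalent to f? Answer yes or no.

D₁ = 12, D₂ = 12
river cycle of f (length 2): (1, 2, -2), (-2, 2, 1)
river cycle of g (length 2): (-1, 2, 2), (2, 2, -1)
cycles differ ⇒ inequivalent

no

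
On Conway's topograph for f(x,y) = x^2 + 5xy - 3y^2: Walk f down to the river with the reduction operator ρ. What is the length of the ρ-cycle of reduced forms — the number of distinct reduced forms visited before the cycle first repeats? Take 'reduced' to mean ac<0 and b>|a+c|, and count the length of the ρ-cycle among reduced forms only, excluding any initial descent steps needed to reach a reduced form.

D = 37, ⌊√D⌋ = 6
river: ρ → (-3,1,3)
river: ρ → (3,5,-1)
river: ρ → (-1,5,3)
river: ρ → (3,1,-3)
river: ρ → (-3,5,1)
river: ρ → (1,5,-3)
ρ-cycle length = 6 (tail of 0 descent steps not counted)

6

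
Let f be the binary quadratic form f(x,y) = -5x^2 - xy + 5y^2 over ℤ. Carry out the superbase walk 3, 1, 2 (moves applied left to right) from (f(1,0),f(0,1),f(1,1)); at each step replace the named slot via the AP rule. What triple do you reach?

start (-5,5,-1) = (f(1,0),f(0,1),f(1,1))
replace slot 3: 2·((-5)+5) − (-1) = 1 → (-5,5,1)
replace slot 1: 2·(5+1) − (-5) = 17 → (17,5,1)
replace slot 2: 2·(17+1) − 5 = 31 → (17,31,1)

17,31,1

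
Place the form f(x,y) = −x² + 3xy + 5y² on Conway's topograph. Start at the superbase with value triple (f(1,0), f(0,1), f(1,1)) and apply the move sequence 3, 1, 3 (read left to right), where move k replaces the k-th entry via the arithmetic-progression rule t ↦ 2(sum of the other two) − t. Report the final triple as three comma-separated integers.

start (-1,5,7) = (f(1,0),f(0,1),f(1,1))
replace slot 3: 2·((-1)+5) − 7 = 1 → (-1,5,1)
replace slot 1: 2·(5+1) − (-1) = 13 → (13,5,1)
replace slot 3: 2·(13+5) − 1 = 35 → (13,5,35)

13,5,35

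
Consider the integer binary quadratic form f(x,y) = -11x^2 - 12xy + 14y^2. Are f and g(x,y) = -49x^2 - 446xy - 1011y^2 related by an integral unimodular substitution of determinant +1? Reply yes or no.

D₁ = 760, D₂ = 760
river cycle of f (length 14): (14, 12, -11), (-11, 10, 15), (15, 20, -6), (-6, 16, 21), (21, 26, -1), (-1, 26, 21), (21, 16, -6), (-6, 20, 15), (15, 10, -11), (-11, 12, 14), … (4 more)
river cycle of g (length 14): (-6, 16, 21), (21, 26, -1), (-1, 26, 21), (21, 16, -6), (-6, 20, 15), (15, 10, -11), (-11, 12, 14), (14, 16, -9), (-9, 20, 10), (10, 20, -9), … (4 more)
cycles coincide ⇒ equivalent

yes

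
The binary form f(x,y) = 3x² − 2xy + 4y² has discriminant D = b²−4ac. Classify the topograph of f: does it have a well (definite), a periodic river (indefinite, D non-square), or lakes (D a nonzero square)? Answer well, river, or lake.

D = b²−4ac = (-2)² − 4·3·4 = -44
D < 0 ⇒ definite ⇒ every region one sign ⇒ single well

well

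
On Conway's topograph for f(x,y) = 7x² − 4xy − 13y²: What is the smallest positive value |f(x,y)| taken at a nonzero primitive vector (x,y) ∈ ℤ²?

descent: ρ → (-13,4,7)
descent: ρ → (7,10,-10)  [lands on river]
river: ρ → (-10,10,7)
river: ρ → (7,18,-2)
river: ρ → (-2,18,7)
closes: descent 2, river 4
min |a| on river = 2

2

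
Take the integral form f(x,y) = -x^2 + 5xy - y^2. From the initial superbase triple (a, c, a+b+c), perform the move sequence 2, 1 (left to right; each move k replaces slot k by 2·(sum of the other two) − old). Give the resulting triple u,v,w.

start (-1,-1,3) = (f(1,0),f(0,1),f(1,1))
replace slot 2: 2·((-1)+3) − (-1) = 5 → (-1,5,3)
replace slot 1: 2·(5+3) − (-1) = 17 → (17,5,3)

17,5,3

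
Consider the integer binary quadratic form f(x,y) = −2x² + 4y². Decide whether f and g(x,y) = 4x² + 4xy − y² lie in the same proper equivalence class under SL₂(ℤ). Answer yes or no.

D₁ = 32, D₂ = 32
river cycle of f (length 2): (-2, 4, 2), (2, 4, -2)
river cycle of g (length 2): (-1, 4, 4), (4, 4, -1)
cycles differ ⇒ inequivalent

no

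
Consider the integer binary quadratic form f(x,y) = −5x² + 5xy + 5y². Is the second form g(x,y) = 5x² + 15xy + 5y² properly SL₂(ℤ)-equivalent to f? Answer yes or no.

D₁ = 125, D₂ = 125
river cycle of f (length 2): (5, 5, -5), (-5, 5, 5)
river cycle of g (length 2): (5, 5, -5), (-5, 5, 5)
cycles coincide ⇒ equivalent

yes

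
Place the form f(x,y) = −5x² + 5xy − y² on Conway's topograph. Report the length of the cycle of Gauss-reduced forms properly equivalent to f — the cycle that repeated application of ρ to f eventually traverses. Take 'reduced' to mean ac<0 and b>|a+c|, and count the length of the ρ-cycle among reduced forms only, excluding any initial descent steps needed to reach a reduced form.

D = 5, ⌊√D⌋ = 2
descent: ρ → (-1,1,1)  [lands on river]
river: ρ → (1,1,-1)
ρ-cycle length = 2 (tail of 1 descent step not counted)

2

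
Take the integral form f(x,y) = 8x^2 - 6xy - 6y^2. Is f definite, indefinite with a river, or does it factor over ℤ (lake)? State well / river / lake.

D = b²−4ac = (-6)² − 4·8·(-6) = 228
D > 0 non-square ⇒ indefinite ⇒ periodic river

river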